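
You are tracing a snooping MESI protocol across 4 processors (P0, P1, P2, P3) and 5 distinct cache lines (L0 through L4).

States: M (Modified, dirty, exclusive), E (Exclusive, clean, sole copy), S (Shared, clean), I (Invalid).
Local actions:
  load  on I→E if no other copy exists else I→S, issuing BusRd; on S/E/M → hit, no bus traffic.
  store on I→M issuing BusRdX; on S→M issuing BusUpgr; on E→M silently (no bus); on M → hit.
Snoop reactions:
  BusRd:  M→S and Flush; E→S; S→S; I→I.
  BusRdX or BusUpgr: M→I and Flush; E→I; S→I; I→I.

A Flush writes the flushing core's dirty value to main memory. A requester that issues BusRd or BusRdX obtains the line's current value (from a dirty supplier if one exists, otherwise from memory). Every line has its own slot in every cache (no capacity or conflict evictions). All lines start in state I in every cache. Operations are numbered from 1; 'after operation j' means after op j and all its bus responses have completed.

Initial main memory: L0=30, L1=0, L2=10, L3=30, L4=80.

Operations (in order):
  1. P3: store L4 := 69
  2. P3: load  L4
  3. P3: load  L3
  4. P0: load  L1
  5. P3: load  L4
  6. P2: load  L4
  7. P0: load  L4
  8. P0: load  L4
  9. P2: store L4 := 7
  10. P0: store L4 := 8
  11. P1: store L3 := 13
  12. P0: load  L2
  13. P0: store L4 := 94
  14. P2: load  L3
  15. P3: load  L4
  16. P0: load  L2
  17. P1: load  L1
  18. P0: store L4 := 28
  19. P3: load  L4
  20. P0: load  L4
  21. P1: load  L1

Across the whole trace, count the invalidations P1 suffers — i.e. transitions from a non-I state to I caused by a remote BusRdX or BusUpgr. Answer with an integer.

  op1 P3: store L4 := 69 → I/I/I/M on L4; bus BusRdX; mem=80
  op2 P3: load  L4 → I/I/I/M on L4; bus (none); mem=80
  op3 P3: load  L3 → I/I/I/E on L3; bus BusRd; mem=30
  op4 P0: load  L1 → E/I/I/I on L1; bus BusRd; mem=0
  op5 P3: load  L4 → I/I/I/M on L4; bus (none); mem=80
  op6 P2: load  L4 → I/I/S/S on L4; bus BusRd Flush; mem=69
  op7 P0: load  L4 → S/I/S/S on L4; bus BusRd; mem=69
  op8 P0: load  L4 → S/I/S/S on L4; bus (none); mem=69
  op9 P2: store L4 := 7 → I/I/M/I on L4; bus BusUpgr; mem=69
  op10 P0: store L4 := 8 → M/I/I/I on L4; bus BusRdX Flush; mem=7
  op11 P1: store L3 := 13 → I/M/I/I on L3; bus BusRdX; mem=30
  op12 P0: load  L2 → E/I/I/I on L2; bus BusRd; mem=10
  op13 P0: store L4 := 94 → M/I/I/I on L4; bus (none); mem=7
  op14 P2: load  L3 → I/S/S/I on L3; bus BusRd Flush; mem=13
  op15 P3: load  L4 → S/I/I/S on L4; bus BusRd Flush; mem=94
  op16 P0: load  L2 → E/I/I/I on L2; bus (none); mem=10
  op17 P1: load  L1 → S/S/I/I on L1; bus BusRd; mem=0
  op18 P0: store L4 := 28 → M/I/I/I on L4; bus BusUpgr; mem=94
  op19 P3: load  L4 → S/I/I/S on L4; bus BusRd Flush; mem=28
  op20 P0: load  L4 → S/I/I/S on L4; bus (none); mem=28
  op21 P1: load  L1 → S/S/I/I on L1; bus (none); mem=0

invalidations = 0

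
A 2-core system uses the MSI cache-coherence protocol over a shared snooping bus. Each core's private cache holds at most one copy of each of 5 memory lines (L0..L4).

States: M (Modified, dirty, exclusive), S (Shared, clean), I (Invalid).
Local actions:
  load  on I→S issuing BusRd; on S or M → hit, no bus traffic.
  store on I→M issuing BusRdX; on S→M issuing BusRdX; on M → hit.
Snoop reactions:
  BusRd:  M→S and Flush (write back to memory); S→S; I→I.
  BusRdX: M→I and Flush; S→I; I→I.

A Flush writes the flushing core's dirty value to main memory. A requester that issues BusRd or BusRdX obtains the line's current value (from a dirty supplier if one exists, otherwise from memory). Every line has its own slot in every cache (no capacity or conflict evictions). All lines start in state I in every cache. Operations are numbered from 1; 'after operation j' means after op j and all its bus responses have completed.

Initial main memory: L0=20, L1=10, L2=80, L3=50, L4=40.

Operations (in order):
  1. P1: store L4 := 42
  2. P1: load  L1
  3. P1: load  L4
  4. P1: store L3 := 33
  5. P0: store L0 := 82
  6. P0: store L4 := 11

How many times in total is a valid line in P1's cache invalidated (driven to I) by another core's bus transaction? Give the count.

  op1 P1: store L4 := 42 → I/M on L4; bus BusRdX; mem=40
  op2 P1: load  L1 → I/S on L1; bus BusRd; mem=10
  op3 P1: load  L4 → I/M on L4; bus (none); mem=40
  op4 P1: store L3 := 33 → I/M on L3; bus BusRdX; mem=50
  op5 P0: store L0 := 82 → M/I on L0; bus BusRdX; mem=20
  op6 P0: store L4 := 11 → M/I on L4; bus BusRdX Flush; mem=42

invalidations = 1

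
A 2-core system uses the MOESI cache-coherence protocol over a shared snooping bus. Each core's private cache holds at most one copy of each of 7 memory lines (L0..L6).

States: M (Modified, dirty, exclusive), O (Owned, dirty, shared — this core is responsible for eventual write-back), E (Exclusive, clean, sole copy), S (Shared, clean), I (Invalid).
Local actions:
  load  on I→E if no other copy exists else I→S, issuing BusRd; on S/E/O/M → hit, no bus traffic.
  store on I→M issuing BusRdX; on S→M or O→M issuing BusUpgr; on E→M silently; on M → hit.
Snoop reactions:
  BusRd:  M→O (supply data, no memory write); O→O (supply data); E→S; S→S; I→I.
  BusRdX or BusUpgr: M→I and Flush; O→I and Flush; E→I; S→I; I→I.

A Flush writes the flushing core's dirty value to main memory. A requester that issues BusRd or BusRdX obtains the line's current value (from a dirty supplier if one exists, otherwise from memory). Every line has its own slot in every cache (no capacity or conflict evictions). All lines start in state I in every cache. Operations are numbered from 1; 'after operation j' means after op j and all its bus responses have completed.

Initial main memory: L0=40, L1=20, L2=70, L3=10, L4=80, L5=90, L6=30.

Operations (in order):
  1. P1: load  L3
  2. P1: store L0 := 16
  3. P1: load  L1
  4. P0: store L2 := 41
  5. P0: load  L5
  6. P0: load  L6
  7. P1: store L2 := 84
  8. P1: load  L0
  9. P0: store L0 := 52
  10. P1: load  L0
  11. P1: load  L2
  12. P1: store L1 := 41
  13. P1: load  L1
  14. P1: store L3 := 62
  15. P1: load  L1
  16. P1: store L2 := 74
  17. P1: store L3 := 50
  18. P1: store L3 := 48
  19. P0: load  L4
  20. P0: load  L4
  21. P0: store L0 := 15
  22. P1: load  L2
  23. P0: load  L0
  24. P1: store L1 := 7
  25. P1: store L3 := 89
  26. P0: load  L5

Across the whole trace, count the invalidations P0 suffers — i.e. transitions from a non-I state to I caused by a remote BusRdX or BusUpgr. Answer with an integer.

  op1 P1: load  L3 → I/E on L3; bus BusRd; mem=10
  op2 P1: store L0 := 16 → I/M on L0; bus BusRdX; mem=40
  op3 P1: load  L1 → I/E on L1; bus BusRd; mem=20
  op4 P0: store L2 := 41 → M/I on L2; bus BusRdX; mem=70
  op5 P0: load  L5 → E/I on L5; bus BusRd; mem=90
  op6 P0: load  L6 → E/I on L6; bus BusRd; mem=30
  op7 P1: store L2 := 84 → I/M on L2; bus BusRdX Flush; mem=41
  op8 P1: load  L0 → I/M on L0; bus (none); mem=40
  op9 P0: store L0 := 52 → M/I on L0; bus BusRdX Flush; mem=16
  op10 P1: load  L0 → O/S on L0; bus BusRd; mem=16
  op11 P1: load  L2 → I/M on L2; bus (none); mem=41
  op12 P1: store L1 := 41 → I/M on L1; bus (none); mem=20
  op13 P1: load  L1 → I/M on L1; bus (none); mem=20
  op14 P1: store L3 := 62 → I/M on L3; bus (none); mem=10
  op15 P1: load  L1 → I/M on L1; bus (none); mem=20
  op16 P1: store L2 := 74 → I/M on L2; bus (none); mem=41
  op17 P1: store L3 := 50 → I/M on L3; bus (none); mem=10
  op18 P1: store L3 := 48 → I/M on L3; bus (none); mem=10
  op19 P0: load  L4 → E/I on L4; bus BusRd; mem=80
  op20 P0: load  L4 → E/I on L4; bus (none); mem=80
  op21 P0: store L0 := 15 → M/I on L0; bus BusUpgr; mem=16
  op22 P1: load  L2 → I/M on L2; bus (none); mem=41
  op23 P0: load  L0 → M/I on L0; bus (none); mem=16
  op24 P1: store L1 := 7 → I/M on L1; bus (none); mem=20
  op25 P1: store L3 := 89 → I/M on L3; bus (none); mem=10
  op26 P0: load  L5 → E/I on L5; bus (none); mem=90

invalidations = 1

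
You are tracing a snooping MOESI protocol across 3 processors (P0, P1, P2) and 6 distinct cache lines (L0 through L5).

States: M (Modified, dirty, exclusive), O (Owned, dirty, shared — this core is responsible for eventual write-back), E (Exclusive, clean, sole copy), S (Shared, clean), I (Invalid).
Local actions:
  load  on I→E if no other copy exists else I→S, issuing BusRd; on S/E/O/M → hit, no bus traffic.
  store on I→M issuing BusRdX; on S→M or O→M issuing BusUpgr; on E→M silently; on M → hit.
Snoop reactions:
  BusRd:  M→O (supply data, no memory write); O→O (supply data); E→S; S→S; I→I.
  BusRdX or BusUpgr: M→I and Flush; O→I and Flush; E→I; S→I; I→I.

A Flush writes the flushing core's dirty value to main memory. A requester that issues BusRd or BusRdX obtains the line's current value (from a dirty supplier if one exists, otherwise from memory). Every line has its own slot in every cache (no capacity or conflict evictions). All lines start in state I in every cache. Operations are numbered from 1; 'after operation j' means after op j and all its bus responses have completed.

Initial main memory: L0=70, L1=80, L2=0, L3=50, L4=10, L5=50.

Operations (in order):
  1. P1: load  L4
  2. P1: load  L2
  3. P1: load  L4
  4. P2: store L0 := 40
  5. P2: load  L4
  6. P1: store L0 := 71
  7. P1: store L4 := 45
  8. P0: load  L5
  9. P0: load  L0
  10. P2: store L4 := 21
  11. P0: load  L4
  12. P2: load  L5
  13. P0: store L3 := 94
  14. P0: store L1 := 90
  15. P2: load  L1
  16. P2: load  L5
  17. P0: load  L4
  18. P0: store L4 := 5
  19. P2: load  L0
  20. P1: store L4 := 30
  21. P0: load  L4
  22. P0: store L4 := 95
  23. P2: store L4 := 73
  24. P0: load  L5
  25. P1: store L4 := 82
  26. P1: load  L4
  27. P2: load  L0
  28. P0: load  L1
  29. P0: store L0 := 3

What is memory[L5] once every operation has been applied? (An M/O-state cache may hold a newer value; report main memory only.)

step 1: P1: load  L4  ⟶  IEI  (L4)  txn=BusRd  M[L4]=10
step 2: P1: load  L2  ⟶  IEI  (L2)  txn=BusRd  M[L2]=0
step 3: P1: load  L4  ⟶  IEI  (L4)  txn=∅  M[L4]=10
step 4: P2: store L0 := 40  ⟶  IIM  (L0)  txn=BusRdX  M[L0]=70
step 5: P2: load  L4  ⟶  ISS  (L4)  txn=BusRd  M[L4]=10
step 6: P1: store L0 := 71  ⟶  IMI  (L0)  txn=BusRdX+Flush  M[L0]=40
step 7: P1: store L4 := 45  ⟶  IMI  (L4)  txn=BusUpgr  M[L4]=10
step 8: P0: load  L5  ⟶  EII  (L5)  txn=BusRd  M[L5]=50
step 9: P0: load  L0  ⟶  SOI  (L0)  txn=BusRd  M[L0]=40
step 10: P2: store L4 := 21  ⟶  IIM  (L4)  txn=BusRdX+Flush  M[L4]=45
step 11: P0: load  L4  ⟶  SIO  (L4)  txn=BusRd  M[L4]=45
step 12: P2: load  L5  ⟶  SIS  (L5)  txn=BusRd  M[L5]=50
step 13: P0: store L3 := 94  ⟶  MII  (L3)  txn=BusRdX  M[L3]=50
step 14: P0: store L1 := 90  ⟶  MII  (L1)  txn=BusRdX  M[L1]=80
step 15: P2: load  L1  ⟶  OIS  (L1)  txn=BusRd  M[L1]=80
step 16: P2: load  L5  ⟶  SIS  (L5)  txn=∅  M[L5]=50
step 17: P0: load  L4  ⟶  SIO  (L4)  txn=∅  M[L4]=45
step 18: P0: store L4 := 5  ⟶  MII  (L4)  txn=BusUpgr+Flush  M[L4]=21
step 19: P2: load  L0  ⟶  SOS  (L0)  txn=BusRd  M[L0]=40
step 20: P1: store L4 := 30  ⟶  IMI  (L4)  txn=BusRdX+Flush  M[L4]=5
step 21: P0: load  L4  ⟶  SOI  (L4)  txn=BusRd  M[L4]=5
step 22: P0: store L4 := 95  ⟶  MII  (L4)  txn=BusUpgr+Flush  M[L4]=30
step 23: P2: store L4 := 73  ⟶  IIM  (L4)  txn=BusRdX+Flush  M[L4]=95
step 24: P0: load  L5  ⟶  SIS  (L5)  txn=∅  M[L5]=50
step 25: P1: store L4 := 82  ⟶  IMI  (L4)  txn=BusRdX+Flush  M[L4]=73
step 26: P1: load  L4  ⟶  IMI  (L4)  txn=∅  M[L4]=73
step 27: P2: load  L0  ⟶  SOS  (L0)  txn=∅  M[L0]=40
step 28: P0: load  L1  ⟶  OIS  (L1)  txn=∅  M[L1]=80
step 29: P0: store L0 := 3  ⟶  MII  (L0)  txn=BusUpgr+Flush  M[L0]=71

memory[L5] = 50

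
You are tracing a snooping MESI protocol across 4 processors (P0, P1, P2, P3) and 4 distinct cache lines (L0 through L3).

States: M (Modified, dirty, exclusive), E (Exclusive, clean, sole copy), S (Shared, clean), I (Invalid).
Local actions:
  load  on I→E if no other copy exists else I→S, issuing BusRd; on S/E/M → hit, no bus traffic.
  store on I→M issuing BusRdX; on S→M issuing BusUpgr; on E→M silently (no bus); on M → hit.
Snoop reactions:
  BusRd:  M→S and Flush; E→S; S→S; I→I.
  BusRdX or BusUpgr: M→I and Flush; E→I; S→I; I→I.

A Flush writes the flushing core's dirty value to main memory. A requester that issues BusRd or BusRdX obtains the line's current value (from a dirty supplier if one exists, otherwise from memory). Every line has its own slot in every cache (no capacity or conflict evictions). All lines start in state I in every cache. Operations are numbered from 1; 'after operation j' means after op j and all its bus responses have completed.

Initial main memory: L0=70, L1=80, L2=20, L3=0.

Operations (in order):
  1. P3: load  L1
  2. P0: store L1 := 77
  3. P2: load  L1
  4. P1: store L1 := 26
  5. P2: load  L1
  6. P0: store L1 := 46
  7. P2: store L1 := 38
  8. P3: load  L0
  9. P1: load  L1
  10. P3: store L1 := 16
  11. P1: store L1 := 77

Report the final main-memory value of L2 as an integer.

1. P3: load  L1  bus=[BusRd]  L1: P0=I P1=I P2=I P3=E  mem[L1]=80
2. P0: store L1 := 77  bus=[BusRdX]  L1: P0=M P1=I P2=I P3=I  mem[L1]=80
3. P2: load  L1  bus=[BusRd,Flush]  L1: P0=S P1=I P2=S P3=I  mem[L1]=77
4. P1: store L1 := 26  bus=[BusRdX]  L1: P0=I P1=M P2=I P3=I  mem[L1]=77
5. P2: load  L1  bus=[BusRd,Flush]  L1: P0=I P1=S P2=S P3=I  mem[L1]=26
6. P0: store L1 := 46  bus=[BusRdX]  L1: P0=M P1=I P2=I P3=I  mem[L1]=26
7. P2: store L1 := 38  bus=[BusRdX,Flush]  L1: P0=I P1=I P2=M P3=I  mem[L1]=46
8. P3: load  L0  bus=[BusRd]  L0: P0=I P1=I P2=I P3=E  mem[L0]=70
9. P1: load  L1  bus=[BusRd,Flush]  L1: P0=I P1=S P2=S P3=I  mem[L1]=38
10. P3: store L1 := 16  bus=[BusRdX]  L1: P0=I P1=I P2=I P3=M  mem[L1]=38
11. P1: store L1 := 77  bus=[BusRdX,Flush]  L1: P0=I P1=M P2=I P3=I  mem[L1]=16

memory[L2] = 20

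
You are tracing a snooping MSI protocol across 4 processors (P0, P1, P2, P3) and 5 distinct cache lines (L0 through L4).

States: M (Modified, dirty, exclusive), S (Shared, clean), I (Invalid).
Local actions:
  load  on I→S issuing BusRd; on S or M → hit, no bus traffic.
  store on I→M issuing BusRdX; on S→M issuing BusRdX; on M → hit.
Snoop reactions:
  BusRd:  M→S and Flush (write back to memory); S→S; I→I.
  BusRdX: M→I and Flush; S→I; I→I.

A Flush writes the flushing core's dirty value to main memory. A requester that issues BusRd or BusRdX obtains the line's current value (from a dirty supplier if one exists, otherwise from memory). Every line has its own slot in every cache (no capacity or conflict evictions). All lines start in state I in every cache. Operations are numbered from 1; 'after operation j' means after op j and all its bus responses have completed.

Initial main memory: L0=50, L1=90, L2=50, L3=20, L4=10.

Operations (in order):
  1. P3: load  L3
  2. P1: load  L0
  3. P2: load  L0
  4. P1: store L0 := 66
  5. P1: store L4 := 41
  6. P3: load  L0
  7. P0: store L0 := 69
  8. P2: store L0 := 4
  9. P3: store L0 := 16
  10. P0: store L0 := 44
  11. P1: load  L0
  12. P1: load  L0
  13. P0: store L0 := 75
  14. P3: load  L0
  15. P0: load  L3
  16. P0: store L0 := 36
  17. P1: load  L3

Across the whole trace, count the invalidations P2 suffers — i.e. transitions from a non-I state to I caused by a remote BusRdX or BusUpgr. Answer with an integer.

invalidations = 2

  op1 P3: load  L3 → I/I/I/S on L3; bus BusRd; mem=20
  op2 P1: load  L0 → I/S/I/I on L0; bus BusRd; mem=50
  op3 P2: load  L0 → I/S/S/I on L0; bus BusRd; mem=50
  op4 P1: store L0 := 66 → I/M/I/I on L0; bus BusRdX; mem=50
  op5 P1: store L4 := 41 → I/M/I/I on L4; bus BusRdX; mem=10
  op6 P3: load  L0 → I/S/I/S on L0; bus BusRd Flush; mem=66
  op7 P0: store L0 := 69 → M/I/I/I on L0; bus BusRdX; mem=66
  op8 P2: store L0 := 4 → I/I/M/I on L0; bus BusRdX Flush; mem=69
  op9 P3: store L0 := 16 → I/I/I/M on L0; bus BusRdX Flush; mem=4
  op10 P0: store L0 := 44 → M/I/I/I on L0; bus BusRdX Flush; mem=16
  op11 P1: load  L0 → S/S/I/I on L0; bus BusRd Flush; mem=44
  op12 P1: load  L0 → S/S/I/I on L0; bus (none); mem=44
  op13 P0: store L0 := 75 → M/I/I/I on L0; bus BusRdX; mem=44
  op14 P3: load  L0 → S/I/I/S on L0; bus BusRd Flush; mem=75
  op15 P0: load  L3 → S/I/I/S on L3; bus BusRd; mem=20
  op16 P0: store L0 := 36 → M/I/I/I on L0; bus BusRdX; mem=75
  op17 P1: load  L3 → S/S/I/S on L3; bus BusRd; mem=20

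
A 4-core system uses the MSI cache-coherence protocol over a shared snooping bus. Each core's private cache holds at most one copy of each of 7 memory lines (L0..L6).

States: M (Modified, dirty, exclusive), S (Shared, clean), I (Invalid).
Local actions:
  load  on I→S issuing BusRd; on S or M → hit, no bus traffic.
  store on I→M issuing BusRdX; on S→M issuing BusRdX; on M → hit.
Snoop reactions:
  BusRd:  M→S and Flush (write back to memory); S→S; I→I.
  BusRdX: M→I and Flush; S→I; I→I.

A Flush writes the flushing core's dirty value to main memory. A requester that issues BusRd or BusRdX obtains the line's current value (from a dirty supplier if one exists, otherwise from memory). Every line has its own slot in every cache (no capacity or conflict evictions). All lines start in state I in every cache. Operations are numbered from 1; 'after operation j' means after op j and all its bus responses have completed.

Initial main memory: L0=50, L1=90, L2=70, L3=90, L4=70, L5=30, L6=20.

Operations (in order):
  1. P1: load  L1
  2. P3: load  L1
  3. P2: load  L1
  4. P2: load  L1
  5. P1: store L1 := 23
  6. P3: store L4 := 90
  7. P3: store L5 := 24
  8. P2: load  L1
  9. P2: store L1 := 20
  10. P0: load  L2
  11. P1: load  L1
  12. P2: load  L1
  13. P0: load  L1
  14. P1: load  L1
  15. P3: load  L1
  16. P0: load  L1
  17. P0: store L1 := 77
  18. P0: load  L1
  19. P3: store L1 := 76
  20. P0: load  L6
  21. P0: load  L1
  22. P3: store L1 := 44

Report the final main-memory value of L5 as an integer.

[1] P1: load  L1 | P0:I, P1:S(90), P2:I, P3:I | bus: BusRd
[2] P3: load  L1 | P0:I, P1:S(90), P2:I, P3:S(90) | bus: BusRd
[3] P2: load  L1 | P0:I, P1:S(90), P2:S(90), P3:S(90) | bus: BusRd
[4] P2: load  L1 | P0:I, P1:S(90), P2:S(90), P3:S(90) | bus: none
[5] P1: store L1 := 23 | P0:I, P1:M(23), P2:I, P3:I | bus: BusRdX
[6] P3: store L4 := 90 | P0:I, P1:I, P2:I, P3:M(90) | bus: BusRdX
[7] P3: store L5 := 24 | P0:I, P1:I, P2:I, P3:M(24) | bus: BusRdX
[8] P2: load  L1 | P0:I, P1:S(23), P2:S(23), P3:I | bus: BusRd,Flush
[9] P2: store L1 := 20 | P0:I, P1:I, P2:M(20), P3:I | bus: BusRdX
[10] P0: load  L2 | P0:S(70), P1:I, P2:I, P3:I | bus: BusRd
[11] P1: load  L1 | P0:I, P1:S(20), P2:S(20), P3:I | bus: BusRd,Flush
[12] P2: load  L1 | P0:I, P1:S(20), P2:S(20), P3:I | bus: none
[13] P0: load  L1 | P0:S(20), P1:S(20), P2:S(20), P3:I | bus: BusRd
[14] P1: load  L1 | P0:S(20), P1:S(20), P2:S(20), P3:I | bus: none
[15] P3: load  L1 | P0:S(20), P1:S(20), P2:S(20), P3:S(20) | bus: BusRd
[16] P0: load  L1 | P0:S(20), P1:S(20), P2:S(20), P3:S(20) | bus: none
[17] P0: store L1 := 77 | P0:M(77), P1:I, P2:I, P3:I | bus: BusRdX
[18] P0: load  L1 | P0:M(77), P1:I, P2:I, P3:I | bus: none
[19] P3: store L1 := 76 | P0:I, P1:I, P2:I, P3:M(76) | bus: BusRdX,Flush
[20] P0: load  L6 | P0:S(20), P1:I, P2:I, P3:I | bus: BusRd
[21] P0: load  L1 | P0:S(76), P1:I, P2:I, P3:S(76) | bus: BusRd,Flush
[22] P3: store L1 := 44 | P0:I, P1:I, P2:I, P3:M(44) | bus: BusRdX

memory[L5] = 30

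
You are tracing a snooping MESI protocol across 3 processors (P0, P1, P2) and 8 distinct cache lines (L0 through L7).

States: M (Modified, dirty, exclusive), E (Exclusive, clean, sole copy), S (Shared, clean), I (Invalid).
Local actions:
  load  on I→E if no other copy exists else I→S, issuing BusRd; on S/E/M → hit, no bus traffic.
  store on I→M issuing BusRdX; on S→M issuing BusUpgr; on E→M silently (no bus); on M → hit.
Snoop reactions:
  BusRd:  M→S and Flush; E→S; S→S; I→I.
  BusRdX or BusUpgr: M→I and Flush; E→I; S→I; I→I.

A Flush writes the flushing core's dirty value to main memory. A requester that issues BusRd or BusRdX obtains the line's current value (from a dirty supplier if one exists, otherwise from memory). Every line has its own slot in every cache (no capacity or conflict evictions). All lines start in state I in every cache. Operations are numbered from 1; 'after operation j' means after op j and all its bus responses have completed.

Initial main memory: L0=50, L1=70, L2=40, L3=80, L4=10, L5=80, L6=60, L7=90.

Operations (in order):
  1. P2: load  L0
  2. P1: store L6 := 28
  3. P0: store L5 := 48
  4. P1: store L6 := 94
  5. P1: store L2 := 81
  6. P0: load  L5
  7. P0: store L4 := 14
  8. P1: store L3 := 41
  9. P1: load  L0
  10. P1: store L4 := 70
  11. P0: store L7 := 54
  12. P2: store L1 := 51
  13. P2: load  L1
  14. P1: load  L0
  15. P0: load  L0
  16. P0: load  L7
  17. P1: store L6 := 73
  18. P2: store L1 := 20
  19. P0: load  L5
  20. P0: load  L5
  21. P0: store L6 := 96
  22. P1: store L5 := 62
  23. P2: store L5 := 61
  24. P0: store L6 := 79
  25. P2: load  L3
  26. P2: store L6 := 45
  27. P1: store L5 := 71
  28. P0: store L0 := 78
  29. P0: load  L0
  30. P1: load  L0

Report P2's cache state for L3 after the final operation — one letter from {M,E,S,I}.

state = S

1. P2: load  L0  bus=[BusRd]  L0: P0=I P1=I P2=E  mem[L0]=50
2. P1: store L6 := 28  bus=[BusRdX]  L6: P0=I P1=M P2=I  mem[L6]=60
3. P0: store L5 := 48  bus=[BusRdX]  L5: P0=M P1=I P2=I  mem[L5]=80
4. P1: store L6 := 94  bus=[-]  L6: P0=I P1=M P2=I  mem[L6]=60
5. P1: store L2 := 81  bus=[BusRdX]  L2: P0=I P1=M P2=I  mem[L2]=40
6. P0: load  L5  bus=[-]  L5: P0=M P1=I P2=I  mem[L5]=80
7. P0: store L4 := 14  bus=[BusRdX]  L4: P0=M P1=I P2=I  mem[L4]=10
8. P1: store L3 := 41  bus=[BusRdX]  L3: P0=I P1=M P2=I  mem[L3]=80
9. P1: load  L0  bus=[BusRd]  L0: P0=I P1=S P2=S  mem[L0]=50
10. P1: store L4 := 70  bus=[BusRdX,Flush]  L4: P0=I P1=M P2=I  mem[L4]=14
11. P0: store L7 := 54  bus=[BusRdX]  L7: P0=M P1=I P2=I  mem[L7]=90
12. P2: store L1 := 51  bus=[BusRdX]  L1: P0=I P1=I P2=M  mem[L1]=70
13. P2: load  L1  bus=[-]  L1: P0=I P1=I P2=M  mem[L1]=70
14. P1: load  L0  bus=[-]  L0: P0=I P1=S P2=S  mem[L0]=50
15. P0: load  L0  bus=[BusRd]  L0: P0=S P1=S P2=S  mem[L0]=50
16. P0: load  L7  bus=[-]  L7: P0=M P1=I P2=I  mem[L7]=90
17. P1: store L6 := 73  bus=[-]  L6: P0=I P1=M P2=I  mem[L6]=60
18. P2: store L1 := 20  bus=[-]  L1: P0=I P1=I P2=M  mem[L1]=70
19. P0: load  L5  bus=[-]  L5: P0=M P1=I P2=I  mem[L5]=80
20. P0: load  L5  bus=[-]  L5: P0=M P1=I P2=I  mem[L5]=80
21. P0: store L6 := 96  bus=[BusRdX,Flush]  L6: P0=M P1=I P2=I  mem[L6]=73
22. P1: store L5 := 62  bus=[BusRdX,Flush]  L5: P0=I P1=M P2=I  mem[L5]=48
23. P2: store L5 := 61  bus=[BusRdX,Flush]  L5: P0=I P1=I P2=M  mem[L5]=62
24. P0: store L6 := 79  bus=[-]  L6: P0=M P1=I P2=I  mem[L6]=73
25. P2: load  L3  bus=[BusRd,Flush]  L3: P0=I P1=S P2=S  mem[L3]=41
26. P2: store L6 := 45  bus=[BusRdX,Flush]  L6: P0=I P1=I P2=M  mem[L6]=79
27. P1: store L5 := 71  bus=[BusRdX,Flush]  L5: P0=I P1=M P2=I  mem[L5]=61
28. P0: store L0 := 78  bus=[BusUpgr]  L0: P0=M P1=I P2=I  mem[L0]=50
29. P0: load  L0  bus=[-]  L0: P0=M P1=I P2=I  mem[L0]=50
30. P1: load  L0  bus=[BusRd,Flush]  L0: P0=S P1=S P2=I  mem[L0]=78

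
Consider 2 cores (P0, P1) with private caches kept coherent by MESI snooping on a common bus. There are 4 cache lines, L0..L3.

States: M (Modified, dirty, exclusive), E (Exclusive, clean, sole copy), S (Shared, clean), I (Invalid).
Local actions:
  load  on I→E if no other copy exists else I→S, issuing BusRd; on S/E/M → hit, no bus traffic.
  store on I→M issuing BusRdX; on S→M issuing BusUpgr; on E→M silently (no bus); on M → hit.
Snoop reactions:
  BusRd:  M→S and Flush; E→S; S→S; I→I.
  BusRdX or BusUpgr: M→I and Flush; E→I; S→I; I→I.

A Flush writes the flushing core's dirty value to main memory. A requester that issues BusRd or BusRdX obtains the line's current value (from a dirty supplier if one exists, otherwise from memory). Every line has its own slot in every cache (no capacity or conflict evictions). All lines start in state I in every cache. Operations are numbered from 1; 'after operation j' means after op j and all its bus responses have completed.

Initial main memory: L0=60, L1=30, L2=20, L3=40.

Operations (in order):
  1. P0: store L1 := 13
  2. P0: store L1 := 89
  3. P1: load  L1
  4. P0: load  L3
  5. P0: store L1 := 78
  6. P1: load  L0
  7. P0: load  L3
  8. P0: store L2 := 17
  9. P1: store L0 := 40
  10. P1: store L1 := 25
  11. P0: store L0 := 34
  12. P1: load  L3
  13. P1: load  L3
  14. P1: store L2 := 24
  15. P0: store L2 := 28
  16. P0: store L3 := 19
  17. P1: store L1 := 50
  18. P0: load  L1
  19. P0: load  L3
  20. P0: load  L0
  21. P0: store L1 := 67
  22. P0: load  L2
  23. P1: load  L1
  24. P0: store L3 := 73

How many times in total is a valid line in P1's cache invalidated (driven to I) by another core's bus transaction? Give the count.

step 1: P0: store L1 := 13  ⟶  MI  (L1)  txn=BusRdX  M[L1]=30
step 2: P0: store L1 := 89  ⟶  MI  (L1)  txn=∅  M[L1]=30
step 3: P1: load  L1  ⟶  SS  (L1)  txn=BusRd+Flush  M[L1]=89
step 4: P0: load  L3  ⟶  EI  (L3)  txn=BusRd  M[L3]=40
step 5: P0: store L1 := 78  ⟶  MI  (L1)  txn=BusUpgr  M[L1]=89
step 6: P1: load  L0  ⟶  IE  (L0)  txn=BusRd  M[L0]=60
step 7: P0: load  L3  ⟶  EI  (L3)  txn=∅  M[L3]=40
step 8: P0: store L2 := 17  ⟶  MI  (L2)  txn=BusRdX  M[L2]=20
step 9: P1: store L0 := 40  ⟶  IM  (L0)  txn=∅  M[L0]=60
step 10: P1: store L1 := 25  ⟶  IM  (L1)  txn=BusRdX+Flush  M[L1]=78
step 11: P0: store L0 := 34  ⟶  MI  (L0)  txn=BusRdX+Flush  M[L0]=40
step 12: P1: load  L3  ⟶  SS  (L3)  txn=BusRd  M[L3]=40
step 13: P1: load  L3  ⟶  SS  (L3)  txn=∅  M[L3]=40
step 14: P1: store L2 := 24  ⟶  IM  (L2)  txn=BusRdX+Flush  M[L2]=17
step 15: P0: store L2 := 28  ⟶  MI  (L2)  txn=BusRdX+Flush  M[L2]=24
step 16: P0: store L3 := 19  ⟶  MI  (L3)  txn=BusUpgr  M[L3]=40
step 17: P1: store L1 := 50  ⟶  IM  (L1)  txn=∅  M[L1]=78
step 18: P0: load  L1  ⟶  SS  (L1)  txn=BusRd+Flush  M[L1]=50
step 19: P0: load  L3  ⟶  MI  (L3)  txn=∅  M[L3]=40
step 20: P0: load  L0  ⟶  MI  (L0)  txn=∅  M[L0]=40
step 21: P0: store L1 := 67  ⟶  MI  (L1)  txn=BusUpgr  M[L1]=50
step 22: P0: load  L2  ⟶  MI  (L2)  txn=∅  M[L2]=24
step 23: P1: load  L1  ⟶  SS  (L1)  txn=BusRd+Flush  M[L1]=67
step 24: P0: store L3 := 73  ⟶  MI  (L3)  txn=∅  M[L3]=40

invalidations = 5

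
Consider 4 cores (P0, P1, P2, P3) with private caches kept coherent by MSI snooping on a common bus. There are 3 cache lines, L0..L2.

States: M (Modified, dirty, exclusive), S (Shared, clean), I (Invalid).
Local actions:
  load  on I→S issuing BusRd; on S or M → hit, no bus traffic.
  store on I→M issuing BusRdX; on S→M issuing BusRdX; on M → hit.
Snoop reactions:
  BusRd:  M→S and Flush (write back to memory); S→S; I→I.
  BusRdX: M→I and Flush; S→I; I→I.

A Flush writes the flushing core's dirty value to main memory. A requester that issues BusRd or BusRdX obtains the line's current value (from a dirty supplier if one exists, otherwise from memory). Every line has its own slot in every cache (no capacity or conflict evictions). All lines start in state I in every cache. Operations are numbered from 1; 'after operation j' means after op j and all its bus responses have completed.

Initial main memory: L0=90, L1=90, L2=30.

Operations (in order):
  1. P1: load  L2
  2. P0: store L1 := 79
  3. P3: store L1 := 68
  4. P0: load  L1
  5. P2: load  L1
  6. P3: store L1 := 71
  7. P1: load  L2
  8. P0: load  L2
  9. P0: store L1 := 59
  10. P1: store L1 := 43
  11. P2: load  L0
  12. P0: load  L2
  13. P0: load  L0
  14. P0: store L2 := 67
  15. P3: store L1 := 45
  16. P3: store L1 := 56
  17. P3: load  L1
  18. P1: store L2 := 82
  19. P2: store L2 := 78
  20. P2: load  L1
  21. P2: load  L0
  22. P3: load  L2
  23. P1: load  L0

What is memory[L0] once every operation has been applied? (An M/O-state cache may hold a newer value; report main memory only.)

memory[L0] = 90

[1] P1: load  L2 | P0:I, P1:S(30), P2:I, P3:I | bus: BusRd
[2] P0: store L1 := 79 | P0:M(79), P1:I, P2:I, P3:I | bus: BusRdX
[3] P3: store L1 := 68 | P0:I, P1:I, P2:I, P3:M(68) | bus: BusRdX,Flush
[4] P0: load  L1 | P0:S(68), P1:I, P2:I, P3:S(68) | bus: BusRd,Flush
[5] P2: load  L1 | P0:S(68), P1:I, P2:S(68), P3:S(68) | bus: BusRd
[6] P3: store L1 := 71 | P0:I, P1:I, P2:I, P3:M(71) | bus: BusRdX
[7] P1: load  L2 | P0:I, P1:S(30), P2:I, P3:I | bus: none
[8] P0: load  L2 | P0:S(30), P1:S(30), P2:I, P3:I | bus: BusRd
[9] P0: store L1 := 59 | P0:M(59), P1:I, P2:I, P3:I | bus: BusRdX,Flush
[10] P1: store L1 := 43 | P0:I, P1:M(43), P2:I, P3:I | bus: BusRdX,Flush
[11] P2: load  L0 | P0:I, P1:I, P2:S(90), P3:I | bus: BusRd
[12] P0: load  L2 | P0:S(30), P1:S(30), P2:I, P3:I | bus: none
[13] P0: load  L0 | P0:S(90), P1:I, P2:S(90), P3:I | bus: BusRd
[14] P0: store L2 := 67 | P0:M(67), P1:I, P2:I, P3:I | bus: BusRdX
[15] P3: store L1 := 45 | P0:I, P1:I, P2:I, P3:M(45) | bus: BusRdX,Flush
[16] P3: store L1 := 56 | P0:I, P1:I, P2:I, P3:M(56) | bus: none
[17] P3: load  L1 | P0:I, P1:I, P2:I, P3:M(56) | bus: none
[18] P1: store L2 := 82 | P0:I, P1:M(82), P2:I, P3:I | bus: BusRdX,Flush
[19] P2: store L2 := 78 | P0:I, P1:I, P2:M(78), P3:I | bus: BusRdX,Flush
[20] P2: load  L1 | P0:I, P1:I, P2:S(56), P3:S(56) | bus: BusRd,Flush
[21] P2: load  L0 | P0:S(90), P1:I, P2:S(90), P3:I | bus: none
[22] P3: load  L2 | P0:I, P1:I, P2:S(78), P3:S(78) | bus: BusRd,Flush
[23] P1: load  L0 | P0:S(90), P1:S(90), P2:S(90), P3:I | bus: BusRd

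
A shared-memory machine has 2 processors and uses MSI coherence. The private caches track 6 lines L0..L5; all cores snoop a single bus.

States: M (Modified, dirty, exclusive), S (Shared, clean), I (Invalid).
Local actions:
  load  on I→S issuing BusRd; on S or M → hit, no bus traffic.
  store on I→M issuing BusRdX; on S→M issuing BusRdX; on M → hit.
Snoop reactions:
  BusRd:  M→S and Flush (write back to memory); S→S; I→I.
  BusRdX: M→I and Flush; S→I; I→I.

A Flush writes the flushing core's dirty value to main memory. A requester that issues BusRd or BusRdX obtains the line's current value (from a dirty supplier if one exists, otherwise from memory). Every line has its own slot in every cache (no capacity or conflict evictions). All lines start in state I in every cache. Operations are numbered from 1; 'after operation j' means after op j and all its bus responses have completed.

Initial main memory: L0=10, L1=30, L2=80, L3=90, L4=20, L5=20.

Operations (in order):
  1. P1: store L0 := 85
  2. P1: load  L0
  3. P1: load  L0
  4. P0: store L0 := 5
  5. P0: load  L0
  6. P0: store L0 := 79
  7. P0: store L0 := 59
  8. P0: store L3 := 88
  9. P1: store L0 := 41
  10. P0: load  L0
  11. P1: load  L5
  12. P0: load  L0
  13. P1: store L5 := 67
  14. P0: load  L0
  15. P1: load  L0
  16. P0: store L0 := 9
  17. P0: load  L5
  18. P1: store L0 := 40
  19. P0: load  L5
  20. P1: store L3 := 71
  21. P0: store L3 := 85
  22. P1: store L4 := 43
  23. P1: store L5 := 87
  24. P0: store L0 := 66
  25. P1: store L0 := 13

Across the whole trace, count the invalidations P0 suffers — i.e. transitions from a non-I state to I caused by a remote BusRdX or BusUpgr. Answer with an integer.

invalidations = 5

[1] P1: store L0 := 85 | P0:I, P1:M(85) | bus: BusRdX
[2] P1: load  L0 | P0:I, P1:M(85) | bus: none
[3] P1: load  L0 | P0:I, P1:M(85) | bus: none
[4] P0: store L0 := 5 | P0:M(5), P1:I | bus: BusRdX,Flush
[5] P0: load  L0 | P0:M(5), P1:I | bus: none
[6] P0: store L0 := 79 | P0:M(79), P1:I | bus: none
[7] P0: store L0 := 59 | P0:M(59), P1:I | bus: none
[8] P0: store L3 := 88 | P0:M(88), P1:I | bus: BusRdX
[9] P1: store L0 := 41 | P0:I, P1:M(41) | bus: BusRdX,Flush
[10] P0: load  L0 | P0:S(41), P1:S(41) | bus: BusRd,Flush
[11] P1: load  L5 | P0:I, P1:S(20) | bus: BusRd
[12] P0: load  L0 | P0:S(41), P1:S(41) | bus: none
[13] P1: store L5 := 67 | P0:I, P1:M(67) | bus: BusRdX
[14] P0: load  L0 | P0:S(41), P1:S(41) | bus: none
[15] P1: load  L0 | P0:S(41), P1:S(41) | bus: none
[16] P0: store L0 := 9 | P0:M(9), P1:I | bus: BusRdX
[17] P0: load  L5 | P0:S(67), P1:S(67) | bus: BusRd,Flush
[18] P1: store L0 := 40 | P0:I, P1:M(40) | bus: BusRdX,Flush
[19] P0: load  L5 | P0:S(67), P1:S(67) | bus: none
[20] P1: store L3 := 71 | P0:I, P1:M(71) | bus: BusRdX,Flush
[21] P0: store L3 := 85 | P0:M(85), P1:I | bus: BusRdX,Flush
[22] P1: store L4 := 43 | P0:I, P1:M(43) | bus: BusRdX
[23] P1: store L5 := 87 | P0:I, P1:M(87) | bus: BusRdX
[24] P0: store L0 := 66 | P0:M(66), P1:I | bus: BusRdX,Flush
[25] P1: store L0 := 13 | P0:I, P1:M(13) | bus: BusRdX,Flush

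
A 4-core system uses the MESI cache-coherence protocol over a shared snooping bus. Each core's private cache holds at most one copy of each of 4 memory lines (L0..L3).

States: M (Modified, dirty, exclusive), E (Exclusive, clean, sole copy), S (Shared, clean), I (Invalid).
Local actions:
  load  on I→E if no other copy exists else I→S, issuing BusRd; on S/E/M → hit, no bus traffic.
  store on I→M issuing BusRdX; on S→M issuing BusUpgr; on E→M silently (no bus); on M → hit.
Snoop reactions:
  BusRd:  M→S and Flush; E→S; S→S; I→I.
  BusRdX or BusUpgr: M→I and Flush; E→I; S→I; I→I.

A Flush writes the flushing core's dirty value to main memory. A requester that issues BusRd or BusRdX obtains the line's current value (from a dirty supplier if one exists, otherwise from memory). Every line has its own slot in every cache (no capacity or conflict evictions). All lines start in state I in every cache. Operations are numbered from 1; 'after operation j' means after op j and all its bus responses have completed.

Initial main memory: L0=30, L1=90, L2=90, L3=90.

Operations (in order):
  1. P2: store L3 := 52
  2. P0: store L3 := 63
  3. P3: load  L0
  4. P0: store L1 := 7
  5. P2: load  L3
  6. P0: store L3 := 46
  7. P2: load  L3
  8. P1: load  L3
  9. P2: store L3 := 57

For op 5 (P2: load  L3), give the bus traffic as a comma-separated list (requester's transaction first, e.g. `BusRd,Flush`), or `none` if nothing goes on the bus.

bus = BusRd,Flush

  op1 P2: store L3 := 52 → I/I/M/I on L3; bus BusRdX; mem=90
  op2 P0: store L3 := 63 → M/I/I/I on L3; bus BusRdX Flush; mem=52
  op3 P3: load  L0 → I/I/I/E on L0; bus BusRd; mem=30
  op4 P0: store L1 := 7 → M/I/I/I on L1; bus BusRdX; mem=90
  op5 P2: load  L3 → S/I/S/I on L3; bus BusRd Flush; mem=63
  op6 P0: store L3 := 46 → M/I/I/I on L3; bus BusUpgr; mem=63
  op7 P2: load  L3 → S/I/S/I on L3; bus BusRd Flush; mem=46
  op8 P1: load  L3 → S/S/S/I on L3; bus BusRd; mem=46
  op9 P2: store L3 := 57 → I/I/M/I on L3; bus BusUpgr; mem=46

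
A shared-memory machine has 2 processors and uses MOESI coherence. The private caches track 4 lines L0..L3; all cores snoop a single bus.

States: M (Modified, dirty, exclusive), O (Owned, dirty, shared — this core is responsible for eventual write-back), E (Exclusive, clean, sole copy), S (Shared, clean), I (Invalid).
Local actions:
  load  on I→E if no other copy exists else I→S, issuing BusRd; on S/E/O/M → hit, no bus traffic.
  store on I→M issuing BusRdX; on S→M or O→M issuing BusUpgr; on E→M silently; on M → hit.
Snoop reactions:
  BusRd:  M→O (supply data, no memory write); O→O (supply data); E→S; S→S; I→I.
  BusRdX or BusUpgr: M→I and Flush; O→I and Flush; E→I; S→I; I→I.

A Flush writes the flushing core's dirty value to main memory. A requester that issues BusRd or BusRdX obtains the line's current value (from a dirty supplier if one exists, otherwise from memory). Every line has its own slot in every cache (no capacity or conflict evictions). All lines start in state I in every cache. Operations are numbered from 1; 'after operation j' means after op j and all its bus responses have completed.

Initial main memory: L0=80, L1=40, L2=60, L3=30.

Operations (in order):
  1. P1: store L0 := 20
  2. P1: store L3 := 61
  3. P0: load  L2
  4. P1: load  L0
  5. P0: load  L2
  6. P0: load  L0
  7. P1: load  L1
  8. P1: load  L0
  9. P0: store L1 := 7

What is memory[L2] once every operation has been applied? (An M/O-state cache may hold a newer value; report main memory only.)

  op1 P1: store L0 := 20 → I/M on L0; bus BusRdX; mem=80
  op2 P1: store L3 := 61 → I/M on L3; bus BusRdX; mem=30
  op3 P0: load  L2 → E/I on L2; bus BusRd; mem=60
  op4 P1: load  L0 → I/M on L0; bus (none); mem=80
  op5 P0: load  L2 → E/I on L2; bus (none); mem=60
  op6 P0: load  L0 → S/O on L0; bus BusRd; mem=80
  op7 P1: load  L1 → I/E on L1; bus BusRd; mem=40
  op8 P1: load  L0 → S/O on L0; bus (none); mem=80
  op9 P0: store L1 := 7 → M/I on L1; bus BusRdX; mem=40

memory[L2] = 60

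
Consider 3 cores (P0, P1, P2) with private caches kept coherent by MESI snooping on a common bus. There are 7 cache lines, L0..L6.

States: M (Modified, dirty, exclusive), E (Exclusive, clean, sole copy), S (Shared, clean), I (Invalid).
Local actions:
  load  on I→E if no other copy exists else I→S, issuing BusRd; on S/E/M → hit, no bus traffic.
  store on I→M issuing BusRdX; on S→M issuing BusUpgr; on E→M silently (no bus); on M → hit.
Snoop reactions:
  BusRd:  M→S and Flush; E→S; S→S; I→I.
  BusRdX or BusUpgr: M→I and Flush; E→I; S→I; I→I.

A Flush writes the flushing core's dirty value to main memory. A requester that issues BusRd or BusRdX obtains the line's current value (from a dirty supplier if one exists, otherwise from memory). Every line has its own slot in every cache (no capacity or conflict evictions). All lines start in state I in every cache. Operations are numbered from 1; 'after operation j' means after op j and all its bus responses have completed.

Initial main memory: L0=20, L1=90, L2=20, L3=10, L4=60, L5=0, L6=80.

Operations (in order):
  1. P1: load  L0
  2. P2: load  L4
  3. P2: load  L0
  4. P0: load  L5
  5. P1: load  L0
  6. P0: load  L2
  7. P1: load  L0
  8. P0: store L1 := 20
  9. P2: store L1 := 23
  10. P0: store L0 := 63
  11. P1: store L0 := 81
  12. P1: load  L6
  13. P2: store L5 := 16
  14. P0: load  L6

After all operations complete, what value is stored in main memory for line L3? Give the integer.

memory[L3] = 10

step 1: P1: load  L0  ⟶  IEI  (L0)  txn=BusRd  M[L0]=20
step 2: P2: load  L4  ⟶  IIE  (L4)  txn=BusRd  M[L4]=60
step 3: P2: load  L0  ⟶  ISS  (L0)  txn=BusRd  M[L0]=20
step 4: P0: load  L5  ⟶  EII  (L5)  txn=BusRd  M[L5]=0
step 5: P1: load  L0  ⟶  ISS  (L0)  txn=∅  M[L0]=20
step 6: P0: load  L2  ⟶  EII  (L2)  txn=BusRd  M[L2]=20
step 7: P1: load  L0  ⟶  ISS  (L0)  txn=∅  M[L0]=20
step 8: P0: store L1 := 20  ⟶  MII  (L1)  txn=BusRdX  M[L1]=90
step 9: P2: store L1 := 23  ⟶  IIM  (L1)  txn=BusRdX+Flush  M[L1]=20
step 10: P0: store L0 := 63  ⟶  MII  (L0)  txn=BusRdX  M[L0]=20
step 11: P1: store L0 := 81  ⟶  IMI  (L0)  txn=BusRdX+Flush  M[L0]=63
step 12: P1: load  L6  ⟶  IEI  (L6)  txn=BusRd  M[L6]=80
step 13: P2: store L5 := 16  ⟶  IIM  (L5)  txn=BusRdX  M[L5]=0
step 14: P0: load  L6  ⟶  SSI  (L6)  txn=BusRd  M[L6]=80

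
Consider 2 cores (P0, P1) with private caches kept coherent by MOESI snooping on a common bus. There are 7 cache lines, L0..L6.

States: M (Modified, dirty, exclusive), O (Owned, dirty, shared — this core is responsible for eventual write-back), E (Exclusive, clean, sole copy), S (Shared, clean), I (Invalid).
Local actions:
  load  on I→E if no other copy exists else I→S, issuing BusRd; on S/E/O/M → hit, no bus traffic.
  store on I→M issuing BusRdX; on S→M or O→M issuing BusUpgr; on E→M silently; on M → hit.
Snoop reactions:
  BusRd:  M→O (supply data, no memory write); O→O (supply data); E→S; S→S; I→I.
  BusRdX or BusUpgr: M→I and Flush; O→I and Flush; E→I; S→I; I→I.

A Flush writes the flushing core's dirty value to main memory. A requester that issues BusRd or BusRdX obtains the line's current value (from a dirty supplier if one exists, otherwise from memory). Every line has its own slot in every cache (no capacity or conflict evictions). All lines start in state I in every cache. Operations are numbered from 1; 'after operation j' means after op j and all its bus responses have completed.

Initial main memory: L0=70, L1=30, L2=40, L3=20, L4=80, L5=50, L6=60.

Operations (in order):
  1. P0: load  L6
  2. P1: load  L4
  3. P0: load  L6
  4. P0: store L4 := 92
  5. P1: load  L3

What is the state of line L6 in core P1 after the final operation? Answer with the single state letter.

  op1 P0: load  L6 → E/I on L6; bus BusRd; mem=60
  op2 P1: load  L4 → I/E on L4; bus BusRd; mem=80
  op3 P0: load  L6 → E/I on L6; bus (none); mem=60
  op4 P0: store L4 := 92 → M/I on L4; bus BusRdX; mem=80
  op5 P1: load  L3 → I/E on L3; bus BusRd; mem=20

state = I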